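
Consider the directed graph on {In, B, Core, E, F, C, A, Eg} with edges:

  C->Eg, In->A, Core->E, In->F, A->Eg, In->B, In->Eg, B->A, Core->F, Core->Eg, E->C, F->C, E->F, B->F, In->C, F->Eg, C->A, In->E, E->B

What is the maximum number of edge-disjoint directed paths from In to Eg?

4

Assign every edge capacity 1; by Menger, the answer equals the max flow.
Path In→Eg (+1); total 1.
Path In→F→Eg (+1); total 2.
Path In→C→Eg (+1); total 3.
Path In→A→Eg (+1); total 4.
No residual In→Eg path; max flow = 4.
Certifying cut of size 4: {A→Eg, C→Eg, F→Eg, In→Eg}.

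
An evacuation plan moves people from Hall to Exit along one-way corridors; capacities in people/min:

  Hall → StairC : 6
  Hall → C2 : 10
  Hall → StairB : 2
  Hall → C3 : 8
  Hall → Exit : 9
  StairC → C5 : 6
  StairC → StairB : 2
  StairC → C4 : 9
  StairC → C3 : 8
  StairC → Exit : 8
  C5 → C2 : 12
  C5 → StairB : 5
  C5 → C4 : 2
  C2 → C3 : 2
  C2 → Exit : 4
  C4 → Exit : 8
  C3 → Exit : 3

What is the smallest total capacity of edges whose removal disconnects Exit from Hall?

22

Augment Hall→Exit: bottleneck 9, flow now 9.
Augment Hall→StairC→Exit: bottleneck 6, flow now 15.
Augment Hall→C2→Exit: bottleneck 4, flow now 19.
Augment Hall→C3→Exit: bottleneck 3, flow now 22.
No augmenting path remains; maximum flow = 22.
By max-flow min-cut, the minimum cut capacity equals the max flow.
In the residual graph, reachable from Hall: {Hall, C2, StairB, C3}.
Min-cut edges: Hall→StairC (6), Hall→Exit (9), C2→Exit (4), C3→Exit (3); capacity 6 + 9 + 4 + 3 = 22.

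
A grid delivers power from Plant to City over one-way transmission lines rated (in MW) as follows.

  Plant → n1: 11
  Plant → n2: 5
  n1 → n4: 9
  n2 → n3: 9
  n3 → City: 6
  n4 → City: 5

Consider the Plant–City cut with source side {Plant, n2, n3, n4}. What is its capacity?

22

Edges leaving {Plant, n2, n3, n4}: Plant→n1 (11), n3→City (6), n4→City (5).
Cut capacity = 11 + 6 + 5 = 22.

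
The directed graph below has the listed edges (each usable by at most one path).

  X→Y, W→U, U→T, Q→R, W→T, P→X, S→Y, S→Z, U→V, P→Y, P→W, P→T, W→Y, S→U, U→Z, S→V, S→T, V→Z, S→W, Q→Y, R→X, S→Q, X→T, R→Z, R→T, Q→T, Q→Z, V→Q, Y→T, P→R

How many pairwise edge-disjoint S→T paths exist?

Assign every edge capacity 1; by Menger, the answer equals the max flow.
Path S→T (+1); total 1.
Path S→Q→T (+1); total 2.
Path S→U→T (+1); total 3.
Path S→W→T (+1); total 4.
Path S→Y→T (+1); total 5.
Path S→V→Q→R→T (+1); total 6.
No residual S→T path; max flow = 6.
Certifying cut of size 6: {S→Q, S→T, S→U, S→V, S→W, S→Y}.

6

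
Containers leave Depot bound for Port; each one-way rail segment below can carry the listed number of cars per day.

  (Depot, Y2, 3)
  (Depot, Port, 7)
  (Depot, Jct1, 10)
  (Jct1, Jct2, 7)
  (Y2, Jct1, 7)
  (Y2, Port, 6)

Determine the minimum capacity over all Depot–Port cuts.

10

Augment Depot→Port: bottleneck 7, flow now 7.
Augment Depot→Y2→Port: bottleneck 3, flow now 10.
No augmenting path remains; maximum flow = 10.
By max-flow min-cut, the minimum cut capacity equals the max flow.
In the residual graph, reachable from Depot: {Depot, Jct1, Jct2}.
Min-cut edges: Depot→Y2 (3), Depot→Port (7); capacity 3 + 7 = 10.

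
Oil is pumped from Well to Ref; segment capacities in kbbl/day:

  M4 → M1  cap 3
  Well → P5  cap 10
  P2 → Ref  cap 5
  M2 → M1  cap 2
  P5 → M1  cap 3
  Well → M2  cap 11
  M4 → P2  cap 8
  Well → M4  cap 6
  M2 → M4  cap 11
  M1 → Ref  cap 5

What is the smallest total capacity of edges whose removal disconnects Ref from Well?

Augment Well→P5→M1→Ref: bottleneck 3, flow now 3.
Augment Well→M2→M1→Ref: bottleneck 2, flow now 5.
Augment Well→M4→P2→Ref: bottleneck 5, flow now 10.
No augmenting path remains; maximum flow = 10.
By max-flow min-cut, the minimum cut capacity equals the max flow.
In the residual graph, reachable from Well: {Well, P5, M2, M4, M1, P2}.
Min-cut edges: M1→Ref (5), P2→Ref (5); capacity 5 + 5 = 10.

10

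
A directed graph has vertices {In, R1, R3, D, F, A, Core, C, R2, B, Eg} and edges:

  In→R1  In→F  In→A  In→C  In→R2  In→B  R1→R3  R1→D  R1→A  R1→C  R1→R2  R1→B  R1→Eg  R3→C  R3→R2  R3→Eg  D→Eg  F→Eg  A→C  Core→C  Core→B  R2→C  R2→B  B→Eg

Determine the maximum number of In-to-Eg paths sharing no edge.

Assign every edge capacity 1; by Menger, the answer equals the max flow.
Path In→R1→Eg (+1); total 1.
Path In→F→Eg (+1); total 2.
Path In→B→Eg (+1); total 3.
No residual In→Eg path; max flow = 3.
Certifying cut of size 3: {B→Eg, In→F, In→R1}.

3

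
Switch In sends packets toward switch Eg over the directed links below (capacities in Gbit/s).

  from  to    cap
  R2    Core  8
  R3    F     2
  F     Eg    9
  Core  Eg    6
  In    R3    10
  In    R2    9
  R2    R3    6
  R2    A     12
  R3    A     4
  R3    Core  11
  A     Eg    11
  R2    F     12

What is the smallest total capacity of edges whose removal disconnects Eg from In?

19

Augment In→R2→F→Eg: bottleneck 9, flow now 9.
Augment In→R3→A→Eg: bottleneck 4, flow now 13.
Augment In→R3→Core→Eg: bottleneck 6, flow now 19.
No augmenting path remains; maximum flow = 19.
By max-flow min-cut, the minimum cut capacity equals the max flow.
In the residual graph, reachable from In: {In}.
Min-cut edges: In→R2 (9), In→R3 (10); capacity 9 + 10 = 19.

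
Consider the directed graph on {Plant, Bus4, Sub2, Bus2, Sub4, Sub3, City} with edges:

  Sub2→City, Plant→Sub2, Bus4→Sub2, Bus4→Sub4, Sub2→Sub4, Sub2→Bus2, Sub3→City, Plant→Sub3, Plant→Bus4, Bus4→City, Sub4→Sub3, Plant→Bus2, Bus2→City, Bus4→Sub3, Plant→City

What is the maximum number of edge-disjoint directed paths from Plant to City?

5

Assign every edge capacity 1; by Menger, the answer equals the max flow.
Path Plant→City (+1); total 1.
Path Plant→Bus4→City (+1); total 2.
Path Plant→Sub2→City (+1); total 3.
Path Plant→Bus2→City (+1); total 4.
Path Plant→Sub3→City (+1); total 5.
No residual Plant→City path; max flow = 5.
Certifying cut of size 5: {Plant→Bus2, Plant→Bus4, Plant→City, Plant→Sub2, Plant→Sub3}.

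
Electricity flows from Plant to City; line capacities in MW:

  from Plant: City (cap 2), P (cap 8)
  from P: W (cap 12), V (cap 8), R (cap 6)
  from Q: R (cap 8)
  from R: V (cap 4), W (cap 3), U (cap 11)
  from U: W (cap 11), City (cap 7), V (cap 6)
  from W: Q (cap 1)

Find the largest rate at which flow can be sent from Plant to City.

9

Augment Plant→City: bottleneck 2, flow now 2.
Augment Plant→P→R→U→City: bottleneck 6, flow now 8.
Augment Plant→P→W→Q→R→U→City: bottleneck 1, flow now 9.
No augmenting path remains; maximum flow = 9.
In the residual graph, reachable from Plant: {Plant, P, V, W}.
Min-cut edges: Plant→City (2), P→R (6), W→Q (1); capacity 2 + 6 + 1 = 9.
This cut is saturated, so no flow can exceed 9.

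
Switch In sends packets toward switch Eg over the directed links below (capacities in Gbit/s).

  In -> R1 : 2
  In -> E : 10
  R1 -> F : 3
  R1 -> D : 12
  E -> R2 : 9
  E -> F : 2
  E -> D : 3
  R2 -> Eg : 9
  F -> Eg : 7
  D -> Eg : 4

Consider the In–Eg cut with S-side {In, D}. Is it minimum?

No — its capacity is 16, but the minimum cut has capacity 12.

Given cut capacity: 2 + 10 + 4 = 16.
Augment In→R1→F→Eg: bottleneck 2, flow now 2.
Augment In→E→R2→Eg: bottleneck 9, flow now 11.
Augment In→E→F→Eg: bottleneck 1, flow now 12.
No augmenting path remains; maximum flow = 12.
In the residual graph, reachable from In: {In}.
Min-cut edges: In→R1 (2), In→E (10); capacity 2 + 10 = 12.
Cut capacity 16 exceeds the max flow 12, so it is not minimum.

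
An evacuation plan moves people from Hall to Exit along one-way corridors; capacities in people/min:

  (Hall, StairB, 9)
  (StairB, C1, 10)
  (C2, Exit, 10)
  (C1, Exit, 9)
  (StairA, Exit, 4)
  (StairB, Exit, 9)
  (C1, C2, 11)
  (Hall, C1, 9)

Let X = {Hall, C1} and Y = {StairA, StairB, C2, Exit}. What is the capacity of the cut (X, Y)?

Edges leaving {Hall, C1}: Hall→StairB (9), C1→C2 (11), C1→Exit (9).
Cut capacity = 9 + 11 + 9 = 29.

29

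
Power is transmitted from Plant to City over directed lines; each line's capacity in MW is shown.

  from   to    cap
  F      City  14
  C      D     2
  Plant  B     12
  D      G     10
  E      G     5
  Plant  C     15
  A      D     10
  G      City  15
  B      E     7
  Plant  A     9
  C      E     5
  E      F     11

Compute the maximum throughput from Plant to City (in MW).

22

Augment Plant→A→D→G→City: bottleneck 9, flow now 9.
Augment Plant→B→E→F→City: bottleneck 7, flow now 16.
Augment Plant→C→D→G→City: bottleneck 1, flow now 17.
Augment Plant→C→E→F→City: bottleneck 4, flow now 21.
Augment Plant→C→E→G→City: bottleneck 1, flow now 22.
No augmenting path remains; maximum flow = 22.
In the residual graph, reachable from Plant: {Plant, A, B, C, D}.
Min-cut edges: B→E (7), C→E (5), D→G (10); capacity 7 + 5 + 10 = 22.
This cut is saturated, so no flow can exceed 22.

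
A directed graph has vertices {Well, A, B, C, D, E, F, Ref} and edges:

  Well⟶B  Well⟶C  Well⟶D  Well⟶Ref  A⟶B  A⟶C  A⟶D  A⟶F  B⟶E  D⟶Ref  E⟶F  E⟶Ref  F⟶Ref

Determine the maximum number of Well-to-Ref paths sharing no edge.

3

Assign every edge capacity 1; by Menger, the answer equals the max flow.
Path Well→Ref (+1); total 1.
Path Well→D→Ref (+1); total 2.
Path Well→B→E→Ref (+1); total 3.
No residual Well→Ref path; max flow = 3.
Certifying cut of size 3: {Well→B, Well→D, Well→Ref}.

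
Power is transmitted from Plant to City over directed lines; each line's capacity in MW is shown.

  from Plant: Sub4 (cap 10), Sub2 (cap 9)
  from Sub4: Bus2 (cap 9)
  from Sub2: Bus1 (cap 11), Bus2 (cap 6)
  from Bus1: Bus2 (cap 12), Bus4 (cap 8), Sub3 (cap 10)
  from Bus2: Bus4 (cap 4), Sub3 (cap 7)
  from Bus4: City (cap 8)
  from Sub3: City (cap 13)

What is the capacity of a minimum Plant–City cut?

18

Augment Plant→Sub4→Bus2→Bus4→City: bottleneck 4, flow now 4.
Augment Plant→Sub4→Bus2→Sub3→City: bottleneck 5, flow now 9.
Augment Plant→Sub2→Bus1→Bus4→City: bottleneck 4, flow now 13.
Augment Plant→Sub2→Bus1→Sub3→City: bottleneck 5, flow now 18.
No augmenting path remains; maximum flow = 18.
By max-flow min-cut, the minimum cut capacity equals the max flow.
In the residual graph, reachable from Plant: {Plant, Sub4}.
Min-cut edges: Plant→Sub2 (9), Sub4→Bus2 (9); capacity 9 + 9 = 18.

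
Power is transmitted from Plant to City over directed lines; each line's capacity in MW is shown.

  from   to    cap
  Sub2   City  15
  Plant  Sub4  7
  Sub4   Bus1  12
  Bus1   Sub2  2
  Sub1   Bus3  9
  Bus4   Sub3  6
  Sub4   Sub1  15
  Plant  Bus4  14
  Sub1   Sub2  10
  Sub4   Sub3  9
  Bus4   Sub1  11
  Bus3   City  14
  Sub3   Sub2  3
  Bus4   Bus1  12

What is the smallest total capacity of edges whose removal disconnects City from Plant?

Augment Plant→Sub4→Sub1→Bus3→City: bottleneck 7, flow now 7.
Augment Plant→Bus4→Sub1→Bus3→City: bottleneck 2, flow now 9.
Augment Plant→Bus4→Sub1→Sub2→City: bottleneck 9, flow now 18.
Augment Plant→Bus4→Sub3→Sub2→City: bottleneck 3, flow now 21.
No augmenting path remains; maximum flow = 21.
By max-flow min-cut, the minimum cut capacity equals the max flow.
In the residual graph, reachable from Plant: {Plant}.
Min-cut edges: Plant→Sub4 (7), Plant→Bus4 (14); capacity 7 + 14 = 21.

21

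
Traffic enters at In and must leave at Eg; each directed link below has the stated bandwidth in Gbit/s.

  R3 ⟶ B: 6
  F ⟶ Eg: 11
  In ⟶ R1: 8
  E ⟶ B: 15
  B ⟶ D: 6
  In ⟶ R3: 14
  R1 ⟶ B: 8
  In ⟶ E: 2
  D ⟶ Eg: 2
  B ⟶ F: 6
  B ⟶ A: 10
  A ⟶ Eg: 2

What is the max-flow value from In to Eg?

Augment In→R3→B→A→Eg: bottleneck 2, flow now 2.
Augment In→R3→B→F→Eg: bottleneck 4, flow now 6.
Augment In→R1→B→F→Eg: bottleneck 2, flow now 8.
Augment In→R1→B→D→Eg: bottleneck 2, flow now 10.
No augmenting path remains; maximum flow = 10.
In the residual graph, reachable from In: {In, R3, R1, E, B, A, D}.
Min-cut edges: B→F (6), A→Eg (2), D→Eg (2); capacity 6 + 2 + 2 = 10.
This cut is saturated, so no flow can exceed 10.

10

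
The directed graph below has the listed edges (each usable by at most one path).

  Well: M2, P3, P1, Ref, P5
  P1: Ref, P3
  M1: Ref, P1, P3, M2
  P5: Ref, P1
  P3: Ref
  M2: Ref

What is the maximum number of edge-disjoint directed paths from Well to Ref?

5

Assign every edge capacity 1; by Menger, the answer equals the max flow.
Path Well→Ref (+1); total 1.
Path Well→P5→Ref (+1); total 2.
Path Well→P1→Ref (+1); total 3.
Path Well→M2→Ref (+1); total 4.
Path Well→P3→Ref (+1); total 5.
No residual Well→Ref path; max flow = 5.
Certifying cut of size 5: {Well→M2, Well→P1, Well→P3, Well→P5, Well→Ref}.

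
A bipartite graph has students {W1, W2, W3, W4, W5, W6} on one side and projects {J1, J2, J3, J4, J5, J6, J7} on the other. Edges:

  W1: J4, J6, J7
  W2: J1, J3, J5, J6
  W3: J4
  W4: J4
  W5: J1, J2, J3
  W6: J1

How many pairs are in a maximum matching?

Unit-capacity flow: source→left, listed edges, right→sink; max matching = max flow.
Augmenting path W1→J4 (+1); matched 1.
Augmenting path W2→J1 (+1); matched 2.
Augmenting path W5→J2 (+1); matched 3.
Augmenting path W3→J4→W1→J6 (+1); matched 4.
Augmenting path W6→J1→W2→J3 (+1); matched 5.
No augmenting path remains; maximum matching = 5.
König certificate: {W1, W2, W5, W6, J4} is a vertex cover of size 5 (every listed pair touches it), so no matching can be larger.

5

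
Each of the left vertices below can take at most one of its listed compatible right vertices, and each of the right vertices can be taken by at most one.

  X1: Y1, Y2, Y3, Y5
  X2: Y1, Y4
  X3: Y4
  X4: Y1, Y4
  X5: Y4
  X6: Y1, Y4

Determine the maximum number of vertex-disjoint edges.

3

Unit-capacity flow: source→left, listed edges, right→sink; max matching = max flow.
Augmenting path X1→Y1 (+1); matched 1.
Augmenting path X2→Y4 (+1); matched 2.
Augmenting path X4→Y1→X1→Y2 (+1); matched 3.
No augmenting path remains; maximum matching = 3.
König certificate: {X1, Y1, Y4} is a vertex cover of size 3 (every listed pair touches it), so no matching can be larger.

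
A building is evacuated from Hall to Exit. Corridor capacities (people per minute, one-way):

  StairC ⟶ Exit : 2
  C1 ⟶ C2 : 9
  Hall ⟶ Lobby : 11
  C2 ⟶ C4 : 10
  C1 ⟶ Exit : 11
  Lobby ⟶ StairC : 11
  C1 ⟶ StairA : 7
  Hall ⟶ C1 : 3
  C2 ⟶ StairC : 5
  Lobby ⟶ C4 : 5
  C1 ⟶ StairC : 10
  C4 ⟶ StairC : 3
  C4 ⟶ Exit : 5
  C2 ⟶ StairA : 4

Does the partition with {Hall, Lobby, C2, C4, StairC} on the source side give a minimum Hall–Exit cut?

No — its capacity is 14, but the minimum cut has capacity 10.

Given cut capacity: 3 + 4 + 5 + 2 = 14.
Augment Hall→C1→Exit: bottleneck 3, flow now 3.
Augment Hall→Lobby→C4→Exit: bottleneck 5, flow now 8.
Augment Hall→Lobby→StairC→Exit: bottleneck 2, flow now 10.
No augmenting path remains; maximum flow = 10.
In the residual graph, reachable from Hall: {Hall, Lobby, StairC}.
Min-cut edges: Hall→C1 (3), Lobby→C4 (5), StairC→Exit (2); capacity 3 + 5 + 2 = 10.
Cut capacity 14 exceeds the max flow 10, so it is not minimum.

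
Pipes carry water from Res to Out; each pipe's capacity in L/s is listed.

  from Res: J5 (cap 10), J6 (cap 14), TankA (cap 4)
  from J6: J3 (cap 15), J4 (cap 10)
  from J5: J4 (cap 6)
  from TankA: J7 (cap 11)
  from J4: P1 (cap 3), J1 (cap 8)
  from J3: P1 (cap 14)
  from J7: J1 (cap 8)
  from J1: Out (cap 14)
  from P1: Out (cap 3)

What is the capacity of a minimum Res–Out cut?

15

Augment Res→J6→J4→J1→Out: bottleneck 8, flow now 8.
Augment Res→J6→J4→P1→Out: bottleneck 2, flow now 10.
Augment Res→J6→J3→P1→Out: bottleneck 1, flow now 11.
Augment Res→TankA→J7→J1→Out: bottleneck 4, flow now 15.
No augmenting path remains; maximum flow = 15.
By max-flow min-cut, the minimum cut capacity equals the max flow.
In the residual graph, reachable from Res: {Res, J6, J5, J4, J3, P1}.
Min-cut edges: Res→TankA (4), J4→J1 (8), P1→Out (3); capacity 4 + 8 + 3 = 15.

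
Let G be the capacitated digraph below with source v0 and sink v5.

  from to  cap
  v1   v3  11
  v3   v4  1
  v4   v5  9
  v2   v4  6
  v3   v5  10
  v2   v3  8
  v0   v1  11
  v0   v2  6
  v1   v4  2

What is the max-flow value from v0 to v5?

17

Augment v0→v1→v3→v5: bottleneck 10, flow now 10.
Augment v0→v1→v4→v5: bottleneck 1, flow now 11.
Augment v0→v2→v4→v5: bottleneck 6, flow now 17.
No augmenting path remains; maximum flow = 17.
In the residual graph, reachable from v0: {v0}.
Min-cut edges: v0→v1 (11), v0→v2 (6); capacity 11 + 6 = 17.
This cut is saturated, so no flow can exceed 17.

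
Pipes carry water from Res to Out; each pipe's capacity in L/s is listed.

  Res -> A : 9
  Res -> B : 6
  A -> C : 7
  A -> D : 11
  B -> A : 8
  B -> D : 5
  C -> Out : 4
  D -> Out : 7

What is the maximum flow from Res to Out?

11

Augment Res→A→C→Out: bottleneck 4, flow now 4.
Augment Res→A→D→Out: bottleneck 5, flow now 9.
Augment Res→B→D→Out: bottleneck 2, flow now 11.
No augmenting path remains; maximum flow = 11.
In the residual graph, reachable from Res: {Res, A, B, C, D}.
Min-cut edges: C→Out (4), D→Out (7); capacity 4 + 7 = 11.
This cut is saturated, so no flow can exceed 11.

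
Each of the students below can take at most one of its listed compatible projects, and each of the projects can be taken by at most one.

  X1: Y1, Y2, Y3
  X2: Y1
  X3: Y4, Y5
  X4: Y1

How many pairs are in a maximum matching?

Unit-capacity flow: source→left, listed edges, right→sink; max matching = max flow.
Augmenting path X1→Y1 (+1); matched 1.
Augmenting path X3→Y4 (+1); matched 2.
Augmenting path X2→Y1→X1→Y2 (+1); matched 3.
No augmenting path remains; maximum matching = 3.
König certificate: {X1, X3, Y1} is a vertex cover of size 3 (every listed pair touches it), so no matching can be larger.

3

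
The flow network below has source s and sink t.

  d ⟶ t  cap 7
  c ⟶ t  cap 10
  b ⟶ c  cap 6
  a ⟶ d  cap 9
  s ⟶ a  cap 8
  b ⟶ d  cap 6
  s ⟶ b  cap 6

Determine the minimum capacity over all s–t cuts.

Augment s→a→d→t: bottleneck 7, flow now 7.
Augment s→b→c→t: bottleneck 6, flow now 13.
No augmenting path remains; maximum flow = 13.
By max-flow min-cut, the minimum cut capacity equals the max flow.
In the residual graph, reachable from s: {s, a, d}.
Min-cut edges: s→b (6), d→t (7); capacity 6 + 7 = 13.

13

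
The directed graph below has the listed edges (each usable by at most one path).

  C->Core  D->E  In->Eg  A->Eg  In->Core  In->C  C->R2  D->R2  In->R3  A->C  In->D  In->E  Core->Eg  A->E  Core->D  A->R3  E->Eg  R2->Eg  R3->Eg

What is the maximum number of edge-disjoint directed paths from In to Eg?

5

Assign every edge capacity 1; by Menger, the answer equals the max flow.
Path In→Eg (+1); total 1.
Path In→R3→Eg (+1); total 2.
Path In→E→Eg (+1); total 3.
Path In→Core→Eg (+1); total 4.
Path In→D→R2→Eg (+1); total 5.
No residual In→Eg path; max flow = 5.
Certifying cut of size 5: {Core→Eg, E→Eg, In→Eg, In→R3, R2→Eg}.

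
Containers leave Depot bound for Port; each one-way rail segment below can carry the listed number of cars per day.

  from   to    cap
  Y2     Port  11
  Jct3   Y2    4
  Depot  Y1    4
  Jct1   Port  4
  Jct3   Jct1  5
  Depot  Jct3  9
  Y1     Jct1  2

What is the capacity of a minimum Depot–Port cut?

8

Augment Depot→Jct3→Y2→Port: bottleneck 4, flow now 4.
Augment Depot→Jct3→Jct1→Port: bottleneck 4, flow now 8.
No augmenting path remains; maximum flow = 8.
By max-flow min-cut, the minimum cut capacity equals the max flow.
In the residual graph, reachable from Depot: {Depot, Jct3, Y1, Jct1}.
Min-cut edges: Jct3→Y2 (4), Jct1→Port (4); capacity 4 + 4 = 8.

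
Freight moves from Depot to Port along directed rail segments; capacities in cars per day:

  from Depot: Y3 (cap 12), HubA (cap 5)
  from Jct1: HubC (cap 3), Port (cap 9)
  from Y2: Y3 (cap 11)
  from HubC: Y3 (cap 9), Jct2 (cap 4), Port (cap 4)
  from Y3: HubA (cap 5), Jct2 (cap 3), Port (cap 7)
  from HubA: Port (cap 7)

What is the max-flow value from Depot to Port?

Augment Depot→Y3→Port: bottleneck 7, flow now 7.
Augment Depot→HubA→Port: bottleneck 5, flow now 12.
Augment Depot→Y3→HubA→Port: bottleneck 2, flow now 14.
No augmenting path remains; maximum flow = 14.
In the residual graph, reachable from Depot: {Depot, Y3, HubA, Jct2}.
Min-cut edges: Y3→Port (7), HubA→Port (7); capacity 7 + 7 = 14.
This cut is saturated, so no flow can exceed 14.

14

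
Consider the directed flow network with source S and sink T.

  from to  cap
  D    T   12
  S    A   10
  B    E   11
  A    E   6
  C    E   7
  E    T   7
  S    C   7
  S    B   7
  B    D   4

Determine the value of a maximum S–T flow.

11

Augment S→A→E→T: bottleneck 6, flow now 6.
Augment S→B→D→T: bottleneck 4, flow now 10.
Augment S→B→E→T: bottleneck 1, flow now 11.
No augmenting path remains; maximum flow = 11.
In the residual graph, reachable from S: {S, A, B, C, E}.
Min-cut edges: B→D (4), E→T (7); capacity 4 + 7 = 11.
This cut is saturated, so no flow can exceed 11.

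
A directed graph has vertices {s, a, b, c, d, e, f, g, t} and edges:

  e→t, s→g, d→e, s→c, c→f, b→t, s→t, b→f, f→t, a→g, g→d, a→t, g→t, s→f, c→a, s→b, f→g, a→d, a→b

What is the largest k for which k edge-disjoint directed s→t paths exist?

5

Assign every edge capacity 1; by Menger, the answer equals the max flow.
Path s→t (+1); total 1.
Path s→b→t (+1); total 2.
Path s→f→t (+1); total 3.
Path s→g→t (+1); total 4.
Path s→c→a→t (+1); total 5.
No residual s→t path; max flow = 5.
Certifying cut of size 5: {s→b, s→c, s→f, s→g, s→t}.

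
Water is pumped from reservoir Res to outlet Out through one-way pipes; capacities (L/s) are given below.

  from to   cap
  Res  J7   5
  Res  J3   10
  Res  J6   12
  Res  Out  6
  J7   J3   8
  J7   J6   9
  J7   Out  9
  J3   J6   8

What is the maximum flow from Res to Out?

Augment Res→Out: bottleneck 6, flow now 6.
Augment Res→J7→Out: bottleneck 5, flow now 11.
No augmenting path remains; maximum flow = 11.
In the residual graph, reachable from Res: {Res, J3, J6}.
Min-cut edges: Res→J7 (5), Res→Out (6); capacity 5 + 6 = 11.
This cut is saturated, so no flow can exceed 11.

11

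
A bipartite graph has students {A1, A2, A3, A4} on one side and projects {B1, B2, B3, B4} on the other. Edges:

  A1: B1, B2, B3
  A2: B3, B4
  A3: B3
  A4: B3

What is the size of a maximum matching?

3

Unit-capacity flow: source→left, listed edges, right→sink; max matching = max flow.
Augmenting path A1→B1 (+1); matched 1.
Augmenting path A2→B3 (+1); matched 2.
Augmenting path A3→B3→A2→B4 (+1); matched 3.
No augmenting path remains; maximum matching = 3.
König certificate: {A1, A2, B3} is a vertex cover of size 3 (every listed pair touches it), so no matching can be larger.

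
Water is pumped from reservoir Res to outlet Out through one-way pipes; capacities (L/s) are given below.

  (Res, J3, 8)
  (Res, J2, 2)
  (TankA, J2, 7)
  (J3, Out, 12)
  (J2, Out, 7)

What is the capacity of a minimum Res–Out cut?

Augment Res→J3→Out: bottleneck 8, flow now 8.
Augment Res→J2→Out: bottleneck 2, flow now 10.
No augmenting path remains; maximum flow = 10.
By max-flow min-cut, the minimum cut capacity equals the max flow.
In the residual graph, reachable from Res: {Res}.
Min-cut edges: Res→J3 (8), Res→J2 (2); capacity 8 + 2 = 10.

10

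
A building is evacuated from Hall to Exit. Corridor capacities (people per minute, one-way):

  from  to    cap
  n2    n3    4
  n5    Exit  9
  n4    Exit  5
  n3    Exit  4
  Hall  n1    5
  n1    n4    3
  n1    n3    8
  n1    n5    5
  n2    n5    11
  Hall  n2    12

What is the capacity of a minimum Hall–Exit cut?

Augment Hall→n1→n3→Exit: bottleneck 4, flow now 4.
Augment Hall→n1→n4→Exit: bottleneck 1, flow now 5.
Augment Hall→n2→n5→Exit: bottleneck 9, flow now 14.
Augment Hall→n2→n3→n1→n4→Exit: bottleneck 2, flow now 16. (uses reverse residual edge)
No augmenting path remains; maximum flow = 16.
By max-flow min-cut, the minimum cut capacity equals the max flow.
In the residual graph, reachable from Hall: {Hall, n1, n2, n3, n5}.
Min-cut edges: n1→n4 (3), n3→Exit (4), n5→Exit (9); capacity 3 + 4 + 9 = 16.

16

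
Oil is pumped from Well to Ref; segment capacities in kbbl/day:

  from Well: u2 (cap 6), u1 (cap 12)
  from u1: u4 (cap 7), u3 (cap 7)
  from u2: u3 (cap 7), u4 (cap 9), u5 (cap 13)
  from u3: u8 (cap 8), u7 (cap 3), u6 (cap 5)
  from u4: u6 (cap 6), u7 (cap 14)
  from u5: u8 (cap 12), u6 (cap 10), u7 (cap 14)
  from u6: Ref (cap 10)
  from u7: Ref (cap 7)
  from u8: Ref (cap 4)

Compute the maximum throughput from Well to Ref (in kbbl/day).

18

Augment Well→u1→u3→u6→Ref: bottleneck 5, flow now 5.
Augment Well→u1→u3→u7→Ref: bottleneck 2, flow now 7.
Augment Well→u1→u4→u6→Ref: bottleneck 5, flow now 12.
Augment Well→u2→u3→u7→Ref: bottleneck 1, flow now 13.
Augment Well→u2→u3→u8→Ref: bottleneck 4, flow now 17.
Augment Well→u2→u4→u7→Ref: bottleneck 1, flow now 18.
No augmenting path remains; maximum flow = 18.
In the residual graph, reachable from Well: {Well}.
Min-cut edges: Well→u1 (12), Well→u2 (6); capacity 12 + 6 = 18.
This cut is saturated, so no flow can exceed 18.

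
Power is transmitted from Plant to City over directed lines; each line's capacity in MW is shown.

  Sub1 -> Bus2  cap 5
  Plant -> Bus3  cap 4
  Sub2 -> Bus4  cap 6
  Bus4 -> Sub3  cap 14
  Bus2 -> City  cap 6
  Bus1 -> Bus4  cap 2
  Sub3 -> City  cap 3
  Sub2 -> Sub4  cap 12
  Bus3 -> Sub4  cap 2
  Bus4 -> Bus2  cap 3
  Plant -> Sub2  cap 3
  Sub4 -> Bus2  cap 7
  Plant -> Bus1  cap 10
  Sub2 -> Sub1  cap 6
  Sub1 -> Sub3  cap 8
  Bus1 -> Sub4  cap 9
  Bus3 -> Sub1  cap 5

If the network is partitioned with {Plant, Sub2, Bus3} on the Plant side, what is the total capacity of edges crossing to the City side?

Edges leaving {Plant, Sub2, Bus3}: Plant→Bus1 (10), Sub2→Sub4 (12), Sub2→Bus4 (6), Sub2→Sub1 (6), Bus3→Sub4 (2), Bus3→Sub1 (5).
Cut capacity = 10 + 12 + 6 + 6 + 2 + 5 = 41.

41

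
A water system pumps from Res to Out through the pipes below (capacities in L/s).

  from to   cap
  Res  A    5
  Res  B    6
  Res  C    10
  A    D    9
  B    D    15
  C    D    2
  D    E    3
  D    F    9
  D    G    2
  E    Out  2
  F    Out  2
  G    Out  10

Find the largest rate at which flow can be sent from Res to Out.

6

Augment Res→A→D→E→Out: bottleneck 2, flow now 2.
Augment Res→A→D→F→Out: bottleneck 2, flow now 4.
Augment Res→A→D→G→Out: bottleneck 1, flow now 5.
Augment Res→B→D→G→Out: bottleneck 1, flow now 6.
No augmenting path remains; maximum flow = 6.
In the residual graph, reachable from Res: {Res, A, B, C, D, E, F}.
Min-cut edges: D→G (2), E→Out (2), F→Out (2); capacity 2 + 2 + 2 = 6.
This cut is saturated, so no flow can exceed 6.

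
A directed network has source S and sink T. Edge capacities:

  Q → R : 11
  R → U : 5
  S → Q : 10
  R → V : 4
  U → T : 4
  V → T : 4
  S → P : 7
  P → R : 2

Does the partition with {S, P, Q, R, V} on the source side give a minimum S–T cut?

No — its capacity is 9, but the minimum cut has capacity 8.

Given cut capacity: 5 + 4 = 9.
Augment S→P→R→U→T: bottleneck 2, flow now 2.
Augment S→Q→R→U→T: bottleneck 2, flow now 4.
Augment S→Q→R→V→T: bottleneck 4, flow now 8.
No augmenting path remains; maximum flow = 8.
In the residual graph, reachable from S: {S, P, Q, R, U}.
Min-cut edges: R→V (4), U→T (4); capacity 4 + 4 = 8.
Cut capacity 9 exceeds the max flow 8, so it is not minimum.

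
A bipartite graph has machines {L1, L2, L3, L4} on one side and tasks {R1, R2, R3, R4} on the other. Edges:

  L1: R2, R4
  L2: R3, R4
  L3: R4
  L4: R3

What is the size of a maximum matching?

3

Unit-capacity flow: source→left, listed edges, right→sink; max matching = max flow.
Augmenting path L1→R2 (+1); matched 1.
Augmenting path L2→R3 (+1); matched 2.
Augmenting path L3→R4 (+1); matched 3.
No augmenting path remains; maximum matching = 3.
König certificate: {L1, R3, R4} is a vertex cover of size 3 (every listed pair touches it), so no matching can be larger.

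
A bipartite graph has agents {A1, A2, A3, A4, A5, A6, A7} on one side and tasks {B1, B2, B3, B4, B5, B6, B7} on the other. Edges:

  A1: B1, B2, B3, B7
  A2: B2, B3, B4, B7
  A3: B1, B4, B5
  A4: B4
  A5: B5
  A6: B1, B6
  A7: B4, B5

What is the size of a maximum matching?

6

Unit-capacity flow: source→left, listed edges, right→sink; max matching = max flow.
Augmenting path A1→B1 (+1); matched 1.
Augmenting path A2→B2 (+1); matched 2.
Augmenting path A3→B4 (+1); matched 3.
Augmenting path A5→B5 (+1); matched 4.
Augmenting path A6→B6 (+1); matched 5.
Augmenting path A4→B4→A3→B1→A1→B3 (+1); matched 6.
No augmenting path remains; maximum matching = 6.
König certificate: {A1, A2, A3, A6, B4, B5} is a vertex cover of size 6 (every listed pair touches it), so no matching can be larger.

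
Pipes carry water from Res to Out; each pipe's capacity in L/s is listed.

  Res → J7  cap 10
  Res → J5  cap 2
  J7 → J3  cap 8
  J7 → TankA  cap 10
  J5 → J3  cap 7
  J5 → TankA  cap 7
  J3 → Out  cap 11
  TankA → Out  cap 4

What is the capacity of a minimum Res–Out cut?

Augment Res→J7→J3→Out: bottleneck 8, flow now 8.
Augment Res→J7→TankA→Out: bottleneck 2, flow now 10.
Augment Res→J5→J3→Out: bottleneck 2, flow now 12.
No augmenting path remains; maximum flow = 12.
By max-flow min-cut, the minimum cut capacity equals the max flow.
In the residual graph, reachable from Res: {Res}.
Min-cut edges: Res→J7 (10), Res→J5 (2); capacity 10 + 2 = 12.

12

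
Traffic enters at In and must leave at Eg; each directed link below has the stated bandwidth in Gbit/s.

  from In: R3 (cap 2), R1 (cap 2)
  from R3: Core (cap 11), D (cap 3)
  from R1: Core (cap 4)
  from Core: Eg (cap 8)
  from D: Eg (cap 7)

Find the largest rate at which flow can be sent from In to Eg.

4

Augment In→R3→Core→Eg: bottleneck 2, flow now 2.
Augment In→R1→Core→Eg: bottleneck 2, flow now 4.
No augmenting path remains; maximum flow = 4.
In the residual graph, reachable from In: {In}.
Min-cut edges: In→R3 (2), In→R1 (2); capacity 2 + 2 = 4.
This cut is saturated, so no flow can exceed 4.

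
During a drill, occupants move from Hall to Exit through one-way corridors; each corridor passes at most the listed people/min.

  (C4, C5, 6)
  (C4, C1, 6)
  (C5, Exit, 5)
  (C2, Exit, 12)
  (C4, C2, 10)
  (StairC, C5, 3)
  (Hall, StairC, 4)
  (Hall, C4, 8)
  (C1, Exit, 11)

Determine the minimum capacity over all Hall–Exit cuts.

11

Augment Hall→C4→C5→Exit: bottleneck 5, flow now 5.
Augment Hall→C4→C2→Exit: bottleneck 3, flow now 8.
Augment Hall→StairC→C5→C4→C2→Exit: bottleneck 3, flow now 11. (uses reverse residual edge)
No augmenting path remains; maximum flow = 11.
By max-flow min-cut, the minimum cut capacity equals the max flow.
In the residual graph, reachable from Hall: {Hall, StairC}.
Min-cut edges: Hall→C4 (8), StairC→C5 (3); capacity 8 + 3 = 11.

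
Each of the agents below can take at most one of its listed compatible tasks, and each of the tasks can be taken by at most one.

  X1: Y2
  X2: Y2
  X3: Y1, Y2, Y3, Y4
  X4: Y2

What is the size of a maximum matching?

2

Unit-capacity flow: source→left, listed edges, right→sink; max matching = max flow.
Augmenting path X1→Y2 (+1); matched 1.
Augmenting path X3→Y1 (+1); matched 2.
No augmenting path remains; maximum matching = 2.
König certificate: {X3, Y2} is a vertex cover of size 2 (every listed pair touches it), so no matching can be larger.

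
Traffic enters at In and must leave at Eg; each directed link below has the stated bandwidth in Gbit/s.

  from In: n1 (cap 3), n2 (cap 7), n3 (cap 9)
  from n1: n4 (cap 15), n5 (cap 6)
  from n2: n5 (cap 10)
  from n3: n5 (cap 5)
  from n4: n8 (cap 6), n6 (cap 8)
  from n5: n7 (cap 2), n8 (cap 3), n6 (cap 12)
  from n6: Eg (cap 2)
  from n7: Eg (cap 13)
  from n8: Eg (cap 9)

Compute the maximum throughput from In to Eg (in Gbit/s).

10

Augment In→n1→n4→n6→Eg: bottleneck 2, flow now 2.
Augment In→n1→n4→n8→Eg: bottleneck 1, flow now 3.
Augment In→n2→n5→n7→Eg: bottleneck 2, flow now 5.
Augment In→n2→n5→n8→Eg: bottleneck 3, flow now 8.
Augment In→n2→n5→n6→n4→n8→Eg: bottleneck 2, flow now 10. (uses reverse residual edge)
No augmenting path remains; maximum flow = 10.
In the residual graph, reachable from In: {In, n2, n3, n5, n6}.
Min-cut edges: In→n1 (3), n5→n7 (2), n5→n8 (3), n6→Eg (2); capacity 3 + 2 + 3 + 2 = 10.
This cut is saturated, so no flow can exceed 10.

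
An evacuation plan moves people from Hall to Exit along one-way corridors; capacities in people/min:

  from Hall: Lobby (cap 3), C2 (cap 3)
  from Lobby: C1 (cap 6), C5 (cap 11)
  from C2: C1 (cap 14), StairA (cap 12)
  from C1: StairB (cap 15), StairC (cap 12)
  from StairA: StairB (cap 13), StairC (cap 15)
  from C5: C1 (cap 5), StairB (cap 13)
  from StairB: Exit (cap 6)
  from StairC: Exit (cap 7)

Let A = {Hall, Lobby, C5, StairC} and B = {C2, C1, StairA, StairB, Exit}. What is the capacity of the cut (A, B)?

Edges leaving {Hall, Lobby, C5, StairC}: Hall→C2 (3), Lobby→C1 (6), C5→C1 (5), C5→StairB (13), StairC→Exit (7).
Cut capacity = 3 + 6 + 5 + 13 + 7 = 34.

34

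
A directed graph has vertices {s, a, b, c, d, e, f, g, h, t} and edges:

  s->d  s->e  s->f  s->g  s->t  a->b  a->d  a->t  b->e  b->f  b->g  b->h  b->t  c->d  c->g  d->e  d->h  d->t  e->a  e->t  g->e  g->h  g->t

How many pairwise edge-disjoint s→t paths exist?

4

Assign every edge capacity 1; by Menger, the answer equals the max flow.
Path s→t (+1); total 1.
Path s→d→t (+1); total 2.
Path s→e→t (+1); total 3.
Path s→g→t (+1); total 4.
No residual s→t path; max flow = 4.
Certifying cut of size 4: {s→d, s→e, s→g, s→t}.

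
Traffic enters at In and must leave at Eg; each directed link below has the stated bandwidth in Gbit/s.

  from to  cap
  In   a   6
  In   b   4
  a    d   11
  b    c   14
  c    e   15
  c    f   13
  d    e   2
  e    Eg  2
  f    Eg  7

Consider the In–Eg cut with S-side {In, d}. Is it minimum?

Given cut capacity: 6 + 4 + 2 = 12.
Augment In→a→d→e→Eg: bottleneck 2, flow now 2.
Augment In→b→c→f→Eg: bottleneck 4, flow now 6.
No augmenting path remains; maximum flow = 6.
In the residual graph, reachable from In: {In, a, d}.
Min-cut edges: In→b (4), d→e (2); capacity 4 + 2 = 6.
Cut capacity 12 exceeds the max flow 6, so it is not minimum.

No — its capacity is 12, but the minimum cut has capacity 6.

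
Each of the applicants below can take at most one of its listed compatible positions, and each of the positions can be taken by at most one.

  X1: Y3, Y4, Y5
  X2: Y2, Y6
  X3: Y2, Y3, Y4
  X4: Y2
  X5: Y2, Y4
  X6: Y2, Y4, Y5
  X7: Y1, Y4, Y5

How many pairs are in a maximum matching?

6

Unit-capacity flow: source→left, listed edges, right→sink; max matching = max flow.
Augmenting path X1→Y3 (+1); matched 1.
Augmenting path X2→Y2 (+1); matched 2.
Augmenting path X3→Y4 (+1); matched 3.
Augmenting path X6→Y5 (+1); matched 4.
Augmenting path X7→Y1 (+1); matched 5.
Augmenting path X4→Y2→X2→Y6 (+1); matched 6.
No augmenting path remains; maximum matching = 6.
König certificate: {X2, X7, Y2, Y3, Y4, Y5} is a vertex cover of size 6 (every listed pair touches it), so no matching can be larger.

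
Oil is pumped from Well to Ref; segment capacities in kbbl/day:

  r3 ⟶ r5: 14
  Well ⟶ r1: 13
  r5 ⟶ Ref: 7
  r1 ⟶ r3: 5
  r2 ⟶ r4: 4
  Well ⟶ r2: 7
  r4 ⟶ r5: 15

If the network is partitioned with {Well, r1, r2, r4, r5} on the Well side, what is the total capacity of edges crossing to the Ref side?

12

Edges leaving {Well, r1, r2, r4, r5}: r1→r3 (5), r5→Ref (7).
Cut capacity = 5 + 7 = 12.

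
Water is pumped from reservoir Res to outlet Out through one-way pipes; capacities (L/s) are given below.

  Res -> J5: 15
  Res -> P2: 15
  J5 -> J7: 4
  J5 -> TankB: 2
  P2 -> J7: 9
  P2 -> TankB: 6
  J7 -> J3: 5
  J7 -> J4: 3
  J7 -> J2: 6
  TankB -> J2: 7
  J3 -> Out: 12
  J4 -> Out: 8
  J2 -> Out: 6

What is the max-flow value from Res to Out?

Augment Res→J5→J7→J3→Out: bottleneck 4, flow now 4.
Augment Res→J5→TankB→J2→Out: bottleneck 2, flow now 6.
Augment Res→P2→J7→J3→Out: bottleneck 1, flow now 7.
Augment Res→P2→J7→J4→Out: bottleneck 3, flow now 10.
Augment Res→P2→J7→J2→Out: bottleneck 4, flow now 14.
No augmenting path remains; maximum flow = 14.
In the residual graph, reachable from Res: {Res, J5, P2, J7, TankB, J2}.
Min-cut edges: J7→J3 (5), J7→J4 (3), J2→Out (6); capacity 5 + 3 + 6 = 14.
This cut is saturated, so no flow can exceed 14.

14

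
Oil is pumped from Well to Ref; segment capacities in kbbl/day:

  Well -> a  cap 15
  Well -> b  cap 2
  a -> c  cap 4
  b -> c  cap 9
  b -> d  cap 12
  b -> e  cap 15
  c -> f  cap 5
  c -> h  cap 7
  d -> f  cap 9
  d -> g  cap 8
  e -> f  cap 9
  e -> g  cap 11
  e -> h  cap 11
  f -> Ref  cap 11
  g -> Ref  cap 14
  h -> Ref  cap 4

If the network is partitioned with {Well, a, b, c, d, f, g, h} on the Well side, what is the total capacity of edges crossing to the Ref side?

Edges leaving {Well, a, b, c, d, f, g, h}: b→e (15), f→Ref (11), g→Ref (14), h→Ref (4).
Cut capacity = 15 + 11 + 14 + 4 = 44.

44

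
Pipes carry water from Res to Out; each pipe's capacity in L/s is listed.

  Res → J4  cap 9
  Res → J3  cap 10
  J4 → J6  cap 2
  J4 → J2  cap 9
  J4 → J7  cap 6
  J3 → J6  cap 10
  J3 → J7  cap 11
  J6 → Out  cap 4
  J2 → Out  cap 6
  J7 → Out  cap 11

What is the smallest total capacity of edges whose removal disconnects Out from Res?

19

Augment Res→J4→J6→Out: bottleneck 2, flow now 2.
Augment Res→J4→J2→Out: bottleneck 6, flow now 8.
Augment Res→J4→J7→Out: bottleneck 1, flow now 9.
Augment Res→J3→J6→Out: bottleneck 2, flow now 11.
Augment Res→J3→J7→Out: bottleneck 8, flow now 19.
No augmenting path remains; maximum flow = 19.
By max-flow min-cut, the minimum cut capacity equals the max flow.
In the residual graph, reachable from Res: {Res}.
Min-cut edges: Res→J4 (9), Res→J3 (10); capacity 9 + 10 = 19.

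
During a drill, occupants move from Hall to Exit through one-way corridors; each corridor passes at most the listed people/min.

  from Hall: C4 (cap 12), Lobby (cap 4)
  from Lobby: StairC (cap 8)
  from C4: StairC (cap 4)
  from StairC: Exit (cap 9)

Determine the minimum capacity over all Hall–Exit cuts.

Augment Hall→Lobby→StairC→Exit: bottleneck 4, flow now 4.
Augment Hall→C4→StairC→Exit: bottleneck 4, flow now 8.
No augmenting path remains; maximum flow = 8.
By max-flow min-cut, the minimum cut capacity equals the max flow.
In the residual graph, reachable from Hall: {Hall, C4}.
Min-cut edges: Hall→Lobby (4), C4→StairC (4); capacity 4 + 4 = 8.

8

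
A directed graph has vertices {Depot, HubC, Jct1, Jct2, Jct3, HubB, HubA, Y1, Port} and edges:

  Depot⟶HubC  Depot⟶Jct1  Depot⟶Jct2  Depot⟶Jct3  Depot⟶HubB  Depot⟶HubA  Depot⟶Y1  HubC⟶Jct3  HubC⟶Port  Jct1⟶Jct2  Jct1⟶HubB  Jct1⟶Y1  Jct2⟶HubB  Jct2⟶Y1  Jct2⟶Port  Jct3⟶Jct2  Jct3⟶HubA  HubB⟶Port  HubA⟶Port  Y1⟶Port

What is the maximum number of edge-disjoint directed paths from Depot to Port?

5

Assign every edge capacity 1; by Menger, the answer equals the max flow.
Path Depot→HubC→Port (+1); total 1.
Path Depot→Jct2→Port (+1); total 2.
Path Depot→HubB→Port (+1); total 3.
Path Depot→HubA→Port (+1); total 4.
Path Depot→Y1→Port (+1); total 5.
No residual Depot→Port path; max flow = 5.
Certifying cut of size 5: {Depot→HubC, HubA→Port, HubB→Port, Jct2→Port, Y1→Port}.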